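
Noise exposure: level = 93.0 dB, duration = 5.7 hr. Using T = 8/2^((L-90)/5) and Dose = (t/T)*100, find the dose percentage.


T_allowed = 8 / 2^((93.0 - 90)/5) = 5.27803 hr
Dose = 5.7 / 5.27803 * 100 = 107.99 %


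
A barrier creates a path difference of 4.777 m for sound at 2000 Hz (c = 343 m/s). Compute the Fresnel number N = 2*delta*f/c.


N = 2*delta*f/c = 2*delta/lambda, where lambda = c/f
lambda = 343 / 2000 = 0.1715 m
N = 2 * 4.777 / 0.1715 = 55.708


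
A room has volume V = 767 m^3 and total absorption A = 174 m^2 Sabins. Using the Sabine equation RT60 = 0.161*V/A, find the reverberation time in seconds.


RT60 = 0.161 * 767 / 174 = 0.7097 s


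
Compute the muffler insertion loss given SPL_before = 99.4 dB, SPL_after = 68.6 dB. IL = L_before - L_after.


Insertion loss = SPL without muffler - SPL with muffler
IL = 99.4 - 68.6 = 30.8 dB


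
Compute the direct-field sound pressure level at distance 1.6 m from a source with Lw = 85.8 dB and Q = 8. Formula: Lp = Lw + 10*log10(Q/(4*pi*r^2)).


4*pi*r^2 = 4*pi*1.6^2 = 32.1699 m^2
Q / (4*pi*r^2) = 8 / 32.1699 = 0.24868
Lp = 85.8 + 10*log10(0.24868) = 79.756 dB


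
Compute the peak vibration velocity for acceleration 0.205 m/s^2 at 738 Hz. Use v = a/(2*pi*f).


omega = 2*pi*f = 2*pi*738 = 4636.99 rad/s
v = a / omega = 0.205 / 4636.99 = 4.421e-05 m/s


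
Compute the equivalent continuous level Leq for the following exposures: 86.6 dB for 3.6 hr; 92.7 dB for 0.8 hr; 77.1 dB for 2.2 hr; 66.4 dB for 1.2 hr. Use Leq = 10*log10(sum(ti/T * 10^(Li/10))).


T_total = 3.6 + 0.8 + 2.2 + 1.2 = 7.8 hr
(3.6/7.8) * 10^(86.6/10) = 2.10964e+08
(0.8/7.8) * 10^(92.7/10) = 1.90983e+08
(2.2/7.8) * 10^(77.1/10) = 1.44653e+07
(1.2/7.8) * 10^(66.4/10) = 671563
Sum = 2.10964e+08 + 1.90983e+08 + 1.44653e+07 + 671563 = 4.17084e+08
Leq = 10*log10(4.17084e+08) = 86.202 dB


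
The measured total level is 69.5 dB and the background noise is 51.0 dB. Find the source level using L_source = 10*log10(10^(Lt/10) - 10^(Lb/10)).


10^(69.5/10) = 8.91251e+06
10^(51.0/10) = 125893
Difference = 8.91251e+06 - 125893 = 8.78662e+06
L_source = 10*log10(8.78662e+06) = 69.438 dB


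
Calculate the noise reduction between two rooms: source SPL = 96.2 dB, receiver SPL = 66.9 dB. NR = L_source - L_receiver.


NR = L_source - L_receiver (difference between source and receiving room levels)
NR = 96.2 - 66.9 = 29.3 dB


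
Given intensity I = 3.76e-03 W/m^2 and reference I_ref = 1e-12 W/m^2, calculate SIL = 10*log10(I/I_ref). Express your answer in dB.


I / I_ref = 3.76e-03 / 1e-12 = 3.76e+09
SIL = 10 * log10(3.76e+09) = 95.752 dB


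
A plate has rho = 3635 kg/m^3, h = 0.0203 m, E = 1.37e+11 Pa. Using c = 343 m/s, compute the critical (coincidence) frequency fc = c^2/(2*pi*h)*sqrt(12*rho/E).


12*rho/E = 12*3635/1.37e+11 = 3.18394e-07
sqrt(12*rho/E) = sqrt(3.18394e-07) = 0.000564264
c^2/(2*pi*h) = 343^2/(2*pi*0.0203) = 922385
fc = 922385 * 0.000564264 = 520.47 Hz


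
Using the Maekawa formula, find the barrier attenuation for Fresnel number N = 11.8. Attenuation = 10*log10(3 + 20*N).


3 + 20*N = 3 + 20*11.8 = 239
Att = 10*log10(239) = 23.784 dB


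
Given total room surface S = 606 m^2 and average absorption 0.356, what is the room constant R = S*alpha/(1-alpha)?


R = 606 * 0.356 / (1 - 0.356) = 334.99 m^2


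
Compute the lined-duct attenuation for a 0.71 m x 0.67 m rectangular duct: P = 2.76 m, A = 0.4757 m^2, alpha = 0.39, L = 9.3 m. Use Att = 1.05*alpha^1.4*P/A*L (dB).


alpha^1.4 = 0.39^1.4 = 0.267603
Attenuation rate = 1.05 * alpha^1.4 * P / A
= 1.05 * 0.267603 * 2.76 / 0.4757 = 1.63026 dB/m
Total Att = 1.63026 * 9.3 = 15.161 dB


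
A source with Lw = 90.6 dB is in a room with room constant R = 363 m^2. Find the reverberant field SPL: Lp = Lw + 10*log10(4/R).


4/R = 4/363 = 0.0110193
Lp = 90.6 + 10*log10(0.0110193) = 71.022 dB


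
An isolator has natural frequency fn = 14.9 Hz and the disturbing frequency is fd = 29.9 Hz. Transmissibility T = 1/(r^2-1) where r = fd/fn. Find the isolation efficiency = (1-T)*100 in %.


r = 29.9 / 14.9 = 2.00671
r^2 - 1 = 2.00671^2 - 1 = 3.02689
T = 1/3.02689 = 0.330372
Efficiency = (1 - 0.330372)*100 = 66.963 %


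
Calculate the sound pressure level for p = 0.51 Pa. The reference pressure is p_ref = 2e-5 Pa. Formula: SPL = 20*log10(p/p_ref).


p / p_ref = 0.51 / 2e-5 = 25500
SPL = 20 * log10(25500) = 88.131 dB


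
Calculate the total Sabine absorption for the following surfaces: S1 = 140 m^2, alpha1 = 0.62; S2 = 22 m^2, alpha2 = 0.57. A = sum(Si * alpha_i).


140 * 0.62 = 86.8
22 * 0.57 = 12.54
A_total = 86.8 + 12.54 = 99.34 m^2


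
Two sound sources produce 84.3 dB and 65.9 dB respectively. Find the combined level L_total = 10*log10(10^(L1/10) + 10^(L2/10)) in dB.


10^(84.3/10) = 2.69153e+08
10^(65.9/10) = 3.89045e+06
Sum = 2.69153e+08 + 3.89045e+06 = 2.73043e+08
L_total = 10*log10(2.73043e+08) = 84.362 dB


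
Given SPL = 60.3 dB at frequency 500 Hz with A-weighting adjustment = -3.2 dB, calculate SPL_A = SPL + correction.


A-weighting table: 500 Hz -> -3.2 dB correction
SPL_A = SPL + correction = 60.3 + (-3.2) = 57.1 dBA


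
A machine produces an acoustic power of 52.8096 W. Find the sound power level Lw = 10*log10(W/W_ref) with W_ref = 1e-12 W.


W / W_ref = 52.8096 / 1e-12 = 5.28096e+13
Lw = 10 * log10(5.28096e+13) = 137.23 dB


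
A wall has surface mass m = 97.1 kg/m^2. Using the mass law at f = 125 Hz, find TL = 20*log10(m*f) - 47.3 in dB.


m * f = 97.1 * 125 = 12137.5
20*log10(12137.5) = 81.6826 dB
TL = 81.6826 - 47.3 = 34.383 dB


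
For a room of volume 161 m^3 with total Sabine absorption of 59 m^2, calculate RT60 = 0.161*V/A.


RT60 = 0.161 * 161 / 59 = 0.43934 s


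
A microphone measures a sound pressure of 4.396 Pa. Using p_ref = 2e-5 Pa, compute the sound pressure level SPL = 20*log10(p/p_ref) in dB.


p / p_ref = 4.396 / 2e-5 = 219800
SPL = 20 * log10(219800) = 106.84 dB


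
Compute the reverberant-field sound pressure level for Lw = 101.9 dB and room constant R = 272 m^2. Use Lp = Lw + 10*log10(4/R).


4/R = 4/272 = 0.0147059
Lp = 101.9 + 10*log10(0.0147059) = 83.575 dB


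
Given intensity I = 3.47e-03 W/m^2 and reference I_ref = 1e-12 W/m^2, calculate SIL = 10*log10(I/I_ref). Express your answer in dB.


I / I_ref = 3.47e-03 / 1e-12 = 3.47e+09
SIL = 10 * log10(3.47e+09) = 95.403 dB


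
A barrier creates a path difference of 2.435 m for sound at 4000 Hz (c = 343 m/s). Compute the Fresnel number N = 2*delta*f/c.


N = 2*delta*f/c = 2*delta/lambda, where lambda = c/f
lambda = 343 / 4000 = 0.08575 m
N = 2 * 2.435 / 0.08575 = 56.793


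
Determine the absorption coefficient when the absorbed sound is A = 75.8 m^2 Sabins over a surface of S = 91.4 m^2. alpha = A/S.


Absorption coefficient = absorbed power / incident power
alpha = A / S = 75.8 / 91.4 = 0.82932


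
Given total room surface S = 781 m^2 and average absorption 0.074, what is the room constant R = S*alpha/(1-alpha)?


R = 781 * 0.074 / (1 - 0.074) = 62.413 m^2


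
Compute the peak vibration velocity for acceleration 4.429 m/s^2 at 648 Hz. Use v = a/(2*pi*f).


omega = 2*pi*f = 2*pi*648 = 4071.5 rad/s
v = a / omega = 4.429 / 4071.5 = 0.0010878 m/s


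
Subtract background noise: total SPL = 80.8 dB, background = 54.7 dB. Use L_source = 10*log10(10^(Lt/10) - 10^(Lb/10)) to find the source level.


10^(80.8/10) = 1.20226e+08
10^(54.7/10) = 295121
Difference = 1.20226e+08 - 295121 = 1.19931e+08
L_source = 10*log10(1.19931e+08) = 80.789 dB


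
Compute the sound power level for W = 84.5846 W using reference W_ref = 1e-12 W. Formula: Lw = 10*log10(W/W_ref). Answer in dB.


W / W_ref = 84.5846 / 1e-12 = 8.45846e+13
Lw = 10 * log10(8.45846e+13) = 139.27 dB


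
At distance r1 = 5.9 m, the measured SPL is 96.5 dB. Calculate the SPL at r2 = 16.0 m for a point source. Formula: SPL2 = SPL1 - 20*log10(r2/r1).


r2/r1 = 16.0/5.9 = 2.71186
Correction = 20*log10(2.71186) = 8.66535 dB
SPL2 = 96.5 - 8.66535 = 87.835 dB


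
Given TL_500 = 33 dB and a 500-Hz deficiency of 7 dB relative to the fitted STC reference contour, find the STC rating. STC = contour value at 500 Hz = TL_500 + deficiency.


By ASTM E413, STC = value of the fitted reference contour at 500 Hz.
Contour value at 500 Hz = TL_500 + deficiency = 33 + 7 = 40
STC = 40


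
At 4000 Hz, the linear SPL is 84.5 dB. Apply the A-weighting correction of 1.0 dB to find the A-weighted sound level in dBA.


A-weighting table: 4000 Hz -> 1.0 dB correction
SPL_A = SPL + correction = 84.5 + (1.0) = 85.5 dBA


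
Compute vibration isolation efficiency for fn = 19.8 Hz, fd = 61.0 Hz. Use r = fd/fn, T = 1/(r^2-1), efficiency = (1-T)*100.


r = 61.0 / 19.8 = 3.08081
r^2 - 1 = 3.08081^2 - 1 = 8.49139
T = 1/8.49139 = 0.117766
Efficiency = (1 - 0.117766)*100 = 88.223 %


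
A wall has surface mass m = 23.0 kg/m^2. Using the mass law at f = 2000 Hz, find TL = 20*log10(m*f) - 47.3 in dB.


m * f = 23.0 * 2000 = 46000
20*log10(46000) = 93.2552 dB
TL = 93.2552 - 47.3 = 45.955 dB


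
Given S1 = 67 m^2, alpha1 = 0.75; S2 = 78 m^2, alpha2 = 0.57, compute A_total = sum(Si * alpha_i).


67 * 0.75 = 50.25
78 * 0.57 = 44.46
A_total = 50.25 + 44.46 = 94.71 m^2


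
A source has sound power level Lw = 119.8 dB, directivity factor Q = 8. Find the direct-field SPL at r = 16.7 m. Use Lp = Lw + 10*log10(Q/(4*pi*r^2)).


4*pi*r^2 = 4*pi*16.7^2 = 3504.64 m^2
Q / (4*pi*r^2) = 8 / 3504.64 = 0.00228269
Lp = 119.8 + 10*log10(0.00228269) = 93.384 dB


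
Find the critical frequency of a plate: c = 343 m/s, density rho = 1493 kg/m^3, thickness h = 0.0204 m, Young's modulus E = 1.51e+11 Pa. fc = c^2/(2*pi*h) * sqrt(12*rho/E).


12*rho/E = 12*1493/1.51e+11 = 1.18649e-07
sqrt(12*rho/E) = sqrt(1.18649e-07) = 0.000344455
c^2/(2*pi*h) = 343^2/(2*pi*0.0204) = 917864
fc = 917864 * 0.000344455 = 316.16 Hz


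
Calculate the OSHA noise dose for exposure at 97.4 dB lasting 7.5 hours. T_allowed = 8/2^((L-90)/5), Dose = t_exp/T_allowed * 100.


T_allowed = 8 / 2^((97.4 - 90)/5) = 2.86791 hr
Dose = 7.5 / 2.86791 * 100 = 261.51 %


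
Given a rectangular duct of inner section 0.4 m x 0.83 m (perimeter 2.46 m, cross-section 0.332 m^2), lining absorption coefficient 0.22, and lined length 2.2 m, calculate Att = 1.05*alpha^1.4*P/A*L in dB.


alpha^1.4 = 0.22^1.4 = 0.120058
Attenuation rate = 1.05 * alpha^1.4 * P / A
= 1.05 * 0.120058 * 2.46 / 0.332 = 0.934066 dB/m
Total Att = 0.934066 * 2.2 = 2.0549 dB


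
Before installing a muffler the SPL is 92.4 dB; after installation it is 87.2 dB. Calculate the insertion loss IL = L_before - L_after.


Insertion loss = SPL without muffler - SPL with muffler
IL = 92.4 - 87.2 = 5.2 dB


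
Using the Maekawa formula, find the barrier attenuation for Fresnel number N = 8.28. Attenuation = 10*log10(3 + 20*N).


3 + 20*N = 3 + 20*8.28 = 168.6
Att = 10*log10(168.6) = 22.269 dB


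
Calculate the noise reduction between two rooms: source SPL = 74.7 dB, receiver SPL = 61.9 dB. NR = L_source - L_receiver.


NR = L_source - L_receiver (difference between source and receiving room levels)
NR = 74.7 - 61.9 = 12.8 dB


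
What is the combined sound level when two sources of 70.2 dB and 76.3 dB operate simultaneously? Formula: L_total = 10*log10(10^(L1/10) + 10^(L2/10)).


10^(70.2/10) = 1.04713e+07
10^(76.3/10) = 4.2658e+07
Sum = 1.04713e+07 + 4.2658e+07 = 5.31293e+07
L_total = 10*log10(5.31293e+07) = 77.253 dB


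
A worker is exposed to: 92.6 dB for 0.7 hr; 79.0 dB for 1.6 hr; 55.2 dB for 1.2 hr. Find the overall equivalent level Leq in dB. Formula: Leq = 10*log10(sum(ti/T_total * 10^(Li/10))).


T_total = 0.7 + 1.6 + 1.2 = 3.5 hr
(0.7/3.5) * 10^(92.6/10) = 3.6394e+08
(1.6/3.5) * 10^(79.0/10) = 3.63121e+07
(1.2/3.5) * 10^(55.2/10) = 113531
Sum = 3.6394e+08 + 3.63121e+07 + 113531 = 4.00366e+08
Leq = 10*log10(4.00366e+08) = 86.025 dB


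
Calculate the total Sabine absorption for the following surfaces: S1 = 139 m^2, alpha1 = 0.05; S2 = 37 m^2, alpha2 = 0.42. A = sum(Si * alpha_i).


139 * 0.05 = 6.95
37 * 0.42 = 15.54
A_total = 6.95 + 15.54 = 22.49 m^2


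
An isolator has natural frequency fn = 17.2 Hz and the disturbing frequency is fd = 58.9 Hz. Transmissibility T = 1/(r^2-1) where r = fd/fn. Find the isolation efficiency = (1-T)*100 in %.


r = 58.9 / 17.2 = 3.42442
r^2 - 1 = 3.42442^2 - 1 = 10.7267
T = 1/10.7267 = 0.0932253
Efficiency = (1 - 0.0932253)*100 = 90.677 %


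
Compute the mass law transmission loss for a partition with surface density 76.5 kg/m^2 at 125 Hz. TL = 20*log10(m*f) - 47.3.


m * f = 76.5 * 125 = 9562.5
20*log10(9562.5) = 79.6114 dB
TL = 79.6114 - 47.3 = 32.311 dB


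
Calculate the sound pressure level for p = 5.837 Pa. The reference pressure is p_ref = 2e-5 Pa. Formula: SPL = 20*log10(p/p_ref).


p / p_ref = 5.837 / 2e-5 = 291850
SPL = 20 * log10(291850) = 109.3 dB


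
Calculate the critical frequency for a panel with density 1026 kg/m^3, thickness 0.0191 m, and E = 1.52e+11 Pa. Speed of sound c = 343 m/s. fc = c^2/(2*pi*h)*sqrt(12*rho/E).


12*rho/E = 12*1026/1.52e+11 = 8.1e-08
sqrt(12*rho/E) = sqrt(8.1e-08) = 0.000284605
c^2/(2*pi*h) = 343^2/(2*pi*0.0191) = 980336
fc = 980336 * 0.000284605 = 279.01 Hz


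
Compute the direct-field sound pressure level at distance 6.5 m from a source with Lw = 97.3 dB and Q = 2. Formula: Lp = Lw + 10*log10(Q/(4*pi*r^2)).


4*pi*r^2 = 4*pi*6.5^2 = 530.929 m^2
Q / (4*pi*r^2) = 2 / 530.929 = 0.00376698
Lp = 97.3 + 10*log10(0.00376698) = 73.06 dB


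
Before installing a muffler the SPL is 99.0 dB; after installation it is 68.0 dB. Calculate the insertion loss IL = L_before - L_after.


Insertion loss = SPL without muffler - SPL with muffler
IL = 99.0 - 68.0 = 31 dB


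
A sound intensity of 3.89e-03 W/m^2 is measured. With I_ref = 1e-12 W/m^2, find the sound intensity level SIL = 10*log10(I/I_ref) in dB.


I / I_ref = 3.89e-03 / 1e-12 = 3.89e+09
SIL = 10 * log10(3.89e+09) = 95.899 dB


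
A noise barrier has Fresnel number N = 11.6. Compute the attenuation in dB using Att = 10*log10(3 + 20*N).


3 + 20*N = 3 + 20*11.6 = 235
Att = 10*log10(235) = 23.711 dB


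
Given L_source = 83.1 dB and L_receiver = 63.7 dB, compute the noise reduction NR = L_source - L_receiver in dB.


NR = L_source - L_receiver (difference between source and receiving room levels)
NR = 83.1 - 63.7 = 19.4 dB


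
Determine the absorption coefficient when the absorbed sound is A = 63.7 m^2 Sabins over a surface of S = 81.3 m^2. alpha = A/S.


Absorption coefficient = absorbed power / incident power
alpha = A / S = 63.7 / 81.3 = 0.78352


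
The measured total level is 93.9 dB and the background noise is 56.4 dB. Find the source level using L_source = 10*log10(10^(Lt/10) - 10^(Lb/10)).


10^(93.9/10) = 2.45471e+09
10^(56.4/10) = 436516
Difference = 2.45471e+09 - 436516 = 2.45427e+09
L_source = 10*log10(2.45427e+09) = 93.899 dB


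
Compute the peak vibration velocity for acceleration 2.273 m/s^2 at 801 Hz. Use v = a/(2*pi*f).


omega = 2*pi*f = 2*pi*801 = 5032.83 rad/s
v = a / omega = 2.273 / 5032.83 = 0.00045163 m/s


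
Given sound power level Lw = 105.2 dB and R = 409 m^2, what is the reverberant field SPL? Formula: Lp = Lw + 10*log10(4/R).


4/R = 4/409 = 0.00977995
Lp = 105.2 + 10*log10(0.00977995) = 85.103 dB


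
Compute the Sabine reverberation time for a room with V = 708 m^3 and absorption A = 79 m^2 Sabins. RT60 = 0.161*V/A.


RT60 = 0.161 * 708 / 79 = 1.4429 s


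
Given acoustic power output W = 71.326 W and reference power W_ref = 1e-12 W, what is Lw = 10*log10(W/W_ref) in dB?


W / W_ref = 71.326 / 1e-12 = 7.1326e+13
Lw = 10 * log10(7.1326e+13) = 138.53 dB


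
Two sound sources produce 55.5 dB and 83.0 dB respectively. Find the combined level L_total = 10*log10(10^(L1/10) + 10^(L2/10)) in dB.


10^(55.5/10) = 354813
10^(83.0/10) = 1.99526e+08
Sum = 354813 + 1.99526e+08 = 1.99881e+08
L_total = 10*log10(1.99881e+08) = 83.008 dB


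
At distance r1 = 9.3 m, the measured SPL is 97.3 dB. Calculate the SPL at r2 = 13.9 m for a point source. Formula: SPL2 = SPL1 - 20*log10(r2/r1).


r2/r1 = 13.9/9.3 = 1.49462
Correction = 20*log10(1.49462) = 3.49062 dB
SPL2 = 97.3 - 3.49062 = 93.809 dB


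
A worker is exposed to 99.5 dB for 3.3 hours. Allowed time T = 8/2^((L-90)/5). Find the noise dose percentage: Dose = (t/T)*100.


T_allowed = 8 / 2^((99.5 - 90)/5) = 2.14355 hr
Dose = 3.3 / 2.14355 * 100 = 153.95 %


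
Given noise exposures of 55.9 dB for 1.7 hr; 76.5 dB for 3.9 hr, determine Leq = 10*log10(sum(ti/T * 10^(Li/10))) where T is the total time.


T_total = 1.7 + 3.9 = 5.6 hr
(1.7/5.6) * 10^(55.9/10) = 118103
(3.9/5.6) * 10^(76.5/10) = 3.11083e+07
Sum = 118103 + 3.11083e+07 = 3.12264e+07
Leq = 10*log10(3.12264e+07) = 74.945 dB


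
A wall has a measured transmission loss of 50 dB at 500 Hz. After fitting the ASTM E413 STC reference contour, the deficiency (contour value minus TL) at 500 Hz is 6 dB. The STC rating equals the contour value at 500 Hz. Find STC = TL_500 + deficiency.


By ASTM E413, STC = value of the fitted reference contour at 500 Hz.
Contour value at 500 Hz = TL_500 + deficiency = 50 + 6 = 56
STC = 56


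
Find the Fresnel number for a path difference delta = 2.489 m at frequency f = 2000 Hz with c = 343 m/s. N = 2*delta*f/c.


N = 2*delta*f/c = 2*delta/lambda, where lambda = c/f
lambda = 343 / 2000 = 0.1715 m
N = 2 * 2.489 / 0.1715 = 29.026


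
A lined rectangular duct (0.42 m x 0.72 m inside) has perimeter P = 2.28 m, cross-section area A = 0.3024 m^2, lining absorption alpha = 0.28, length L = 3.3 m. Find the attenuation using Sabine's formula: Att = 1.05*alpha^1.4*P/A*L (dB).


alpha^1.4 = 0.28^1.4 = 0.168276
Attenuation rate = 1.05 * alpha^1.4 * P / A
= 1.05 * 0.168276 * 2.28 / 0.3024 = 1.33218 dB/m
Total Att = 1.33218 * 3.3 = 4.3962 dB


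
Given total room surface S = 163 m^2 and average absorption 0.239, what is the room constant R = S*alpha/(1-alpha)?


R = 163 * 0.239 / (1 - 0.239) = 51.192 m^2


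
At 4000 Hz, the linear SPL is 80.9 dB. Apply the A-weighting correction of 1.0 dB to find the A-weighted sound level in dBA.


A-weighting table: 4000 Hz -> 1.0 dB correction
SPL_A = SPL + correction = 80.9 + (1.0) = 81.9 dBA


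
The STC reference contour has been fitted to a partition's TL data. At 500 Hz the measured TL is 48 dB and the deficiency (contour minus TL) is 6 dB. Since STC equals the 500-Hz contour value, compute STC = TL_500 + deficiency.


By ASTM E413, STC = value of the fitted reference contour at 500 Hz.
Contour value at 500 Hz = TL_500 + deficiency = 48 + 6 = 54
STC = 54


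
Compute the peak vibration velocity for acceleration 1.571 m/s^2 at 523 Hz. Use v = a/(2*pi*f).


omega = 2*pi*f = 2*pi*523 = 3286.11 rad/s
v = a / omega = 1.571 / 3286.11 = 0.00047807 m/s


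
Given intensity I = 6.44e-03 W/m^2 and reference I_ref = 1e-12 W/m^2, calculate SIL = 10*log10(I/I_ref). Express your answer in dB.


I / I_ref = 6.44e-03 / 1e-12 = 6.44e+09
SIL = 10 * log10(6.44e+09) = 98.089 dB


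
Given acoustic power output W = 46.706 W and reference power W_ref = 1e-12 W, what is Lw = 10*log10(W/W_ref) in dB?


W / W_ref = 46.706 / 1e-12 = 4.6706e+13
Lw = 10 * log10(4.6706e+13) = 136.69 dB


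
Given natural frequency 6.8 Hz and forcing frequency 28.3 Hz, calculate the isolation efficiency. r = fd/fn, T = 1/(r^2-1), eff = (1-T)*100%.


r = 28.3 / 6.8 = 4.16176
r^2 - 1 = 4.16176^2 - 1 = 16.3202
T = 1/16.3202 = 0.0612738
Efficiency = (1 - 0.0612738)*100 = 93.873 %


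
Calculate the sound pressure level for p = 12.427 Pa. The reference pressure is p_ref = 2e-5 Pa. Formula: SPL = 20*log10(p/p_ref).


p / p_ref = 12.427 / 2e-5 = 621350
SPL = 20 * log10(621350) = 115.87 dB


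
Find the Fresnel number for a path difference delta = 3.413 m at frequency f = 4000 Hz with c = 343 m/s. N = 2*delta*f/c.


N = 2*delta*f/c = 2*delta/lambda, where lambda = c/f
lambda = 343 / 4000 = 0.08575 m
N = 2 * 3.413 / 0.08575 = 79.603


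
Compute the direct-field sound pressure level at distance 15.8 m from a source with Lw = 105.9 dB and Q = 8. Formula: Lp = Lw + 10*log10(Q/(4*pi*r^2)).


4*pi*r^2 = 4*pi*15.8^2 = 3137.07 m^2
Q / (4*pi*r^2) = 8 / 3137.07 = 0.00255015
Lp = 105.9 + 10*log10(0.00255015) = 79.966 dB


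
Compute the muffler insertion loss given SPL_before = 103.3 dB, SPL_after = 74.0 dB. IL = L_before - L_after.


Insertion loss = SPL without muffler - SPL with muffler
IL = 103.3 - 74.0 = 29.3 dB


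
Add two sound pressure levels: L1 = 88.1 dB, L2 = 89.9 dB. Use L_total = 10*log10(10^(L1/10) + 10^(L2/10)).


10^(88.1/10) = 6.45654e+08
10^(89.9/10) = 9.77237e+08
Sum = 6.45654e+08 + 9.77237e+08 = 1.62289e+09
L_total = 10*log10(1.62289e+09) = 92.103 dB


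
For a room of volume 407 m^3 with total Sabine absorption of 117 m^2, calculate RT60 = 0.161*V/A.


RT60 = 0.161 * 407 / 117 = 0.56006 s


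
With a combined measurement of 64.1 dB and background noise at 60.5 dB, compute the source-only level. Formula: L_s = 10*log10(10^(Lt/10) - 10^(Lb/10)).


10^(64.1/10) = 2.5704e+06
10^(60.5/10) = 1.12202e+06
Difference = 2.5704e+06 - 1.12202e+06 = 1.44838e+06
L_source = 10*log10(1.44838e+06) = 61.609 dB


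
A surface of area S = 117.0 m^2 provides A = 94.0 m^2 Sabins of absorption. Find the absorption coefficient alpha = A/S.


Absorption coefficient = absorbed power / incident power
alpha = A / S = 94.0 / 117.0 = 0.80342


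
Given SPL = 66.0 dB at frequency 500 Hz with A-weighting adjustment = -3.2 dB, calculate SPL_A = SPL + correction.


A-weighting table: 500 Hz -> -3.2 dB correction
SPL_A = SPL + correction = 66.0 + (-3.2) = 62.8 dBA


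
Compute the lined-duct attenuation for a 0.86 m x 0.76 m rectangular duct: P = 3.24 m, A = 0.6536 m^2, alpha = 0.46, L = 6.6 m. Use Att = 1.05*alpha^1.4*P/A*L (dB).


alpha^1.4 = 0.46^1.4 = 0.337179
Attenuation rate = 1.05 * alpha^1.4 * P / A
= 1.05 * 0.337179 * 3.24 / 0.6536 = 1.75502 dB/m
Total Att = 1.75502 * 6.6 = 11.583 dB


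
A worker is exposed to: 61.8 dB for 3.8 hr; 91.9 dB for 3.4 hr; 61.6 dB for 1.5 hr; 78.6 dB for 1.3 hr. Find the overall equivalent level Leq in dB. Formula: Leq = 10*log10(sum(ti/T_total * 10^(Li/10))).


T_total = 3.8 + 3.4 + 1.5 + 1.3 = 10.0 hr
(3.8/10.0) * 10^(61.8/10) = 575153
(3.4/10.0) * 10^(91.9/10) = 5.26598e+08
(1.5/10.0) * 10^(61.6/10) = 216816
(1.3/10.0) * 10^(78.6/10) = 9.41767e+06
Sum = 575153 + 5.26598e+08 + 216816 + 9.41767e+06 = 5.36808e+08
Leq = 10*log10(5.36808e+08) = 87.298 dB


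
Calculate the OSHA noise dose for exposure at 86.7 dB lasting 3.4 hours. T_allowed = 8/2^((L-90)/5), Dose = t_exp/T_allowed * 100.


T_allowed = 8 / 2^((86.7 - 90)/5) = 12.6407 hr
Dose = 3.4 / 12.6407 * 100 = 26.897 %


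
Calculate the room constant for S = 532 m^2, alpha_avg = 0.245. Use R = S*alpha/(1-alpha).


R = 532 * 0.245 / (1 - 0.245) = 172.64 m^2


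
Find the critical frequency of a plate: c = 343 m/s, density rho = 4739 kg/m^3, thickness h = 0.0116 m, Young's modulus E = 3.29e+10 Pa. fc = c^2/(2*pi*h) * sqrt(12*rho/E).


12*rho/E = 12*4739/3.29e+10 = 1.72851e-06
sqrt(12*rho/E) = sqrt(1.72851e-06) = 0.00131473
c^2/(2*pi*h) = 343^2/(2*pi*0.0116) = 1.61417e+06
fc = 1.61417e+06 * 0.00131473 = 2122.2 Hz


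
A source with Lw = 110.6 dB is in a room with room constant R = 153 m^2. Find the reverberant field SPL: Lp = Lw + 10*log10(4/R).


4/R = 4/153 = 0.0261438
Lp = 110.6 + 10*log10(0.0261438) = 94.774 dB


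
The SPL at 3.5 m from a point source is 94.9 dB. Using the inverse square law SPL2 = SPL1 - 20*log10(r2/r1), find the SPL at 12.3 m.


r2/r1 = 12.3/3.5 = 3.51429
Correction = 20*log10(3.51429) = 10.9168 dB
SPL2 = 94.9 - 10.9168 = 83.983 dB


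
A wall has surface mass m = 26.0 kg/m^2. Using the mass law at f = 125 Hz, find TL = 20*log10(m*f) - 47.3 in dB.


m * f = 26.0 * 125 = 3250
20*log10(3250) = 70.2377 dB
TL = 70.2377 - 47.3 = 22.938 dB


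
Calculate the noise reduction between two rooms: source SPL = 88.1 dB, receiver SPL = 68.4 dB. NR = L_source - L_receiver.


NR = L_source - L_receiver (difference between source and receiving room levels)
NR = 88.1 - 68.4 = 19.7 dB


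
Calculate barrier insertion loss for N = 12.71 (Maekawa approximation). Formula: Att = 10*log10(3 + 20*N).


3 + 20*N = 3 + 20*12.71 = 257.2
Att = 10*log10(257.2) = 24.103 dB


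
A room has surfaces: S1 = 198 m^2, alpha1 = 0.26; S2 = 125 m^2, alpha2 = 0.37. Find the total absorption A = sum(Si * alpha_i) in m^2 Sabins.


198 * 0.26 = 51.48
125 * 0.37 = 46.25
A_total = 51.48 + 46.25 = 97.73 m^2


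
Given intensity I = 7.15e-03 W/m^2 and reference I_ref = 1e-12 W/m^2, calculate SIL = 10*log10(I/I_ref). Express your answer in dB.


I / I_ref = 7.15e-03 / 1e-12 = 7.15e+09
SIL = 10 * log10(7.15e+09) = 98.543 dB


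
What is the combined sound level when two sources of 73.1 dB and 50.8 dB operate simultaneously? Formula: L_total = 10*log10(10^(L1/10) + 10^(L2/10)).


10^(73.1/10) = 2.04174e+07
10^(50.8/10) = 120226
Sum = 2.04174e+07 + 120226 = 2.05376e+07
L_total = 10*log10(2.05376e+07) = 73.125 dB


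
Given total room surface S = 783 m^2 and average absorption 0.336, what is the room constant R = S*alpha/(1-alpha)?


R = 783 * 0.336 / (1 - 0.336) = 396.22 m^2


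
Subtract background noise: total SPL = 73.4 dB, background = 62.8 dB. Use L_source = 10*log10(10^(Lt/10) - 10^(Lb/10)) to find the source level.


10^(73.4/10) = 2.18776e+07
10^(62.8/10) = 1.90546e+06
Difference = 2.18776e+07 - 1.90546e+06 = 1.99721e+07
L_source = 10*log10(1.99721e+07) = 73.004 dB


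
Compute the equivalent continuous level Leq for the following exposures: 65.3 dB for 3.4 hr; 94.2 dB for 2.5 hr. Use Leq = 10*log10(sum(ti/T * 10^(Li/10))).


T_total = 3.4 + 2.5 = 5.9 hr
(3.4/5.9) * 10^(65.3/10) = 1.95266e+06
(2.5/5.9) * 10^(94.2/10) = 1.11452e+09
Sum = 1.95266e+06 + 1.11452e+09 = 1.11647e+09
Leq = 10*log10(1.11647e+09) = 90.478 dB


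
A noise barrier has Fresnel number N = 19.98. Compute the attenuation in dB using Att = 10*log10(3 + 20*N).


3 + 20*N = 3 + 20*19.98 = 402.6
Att = 10*log10(402.6) = 26.049 dB


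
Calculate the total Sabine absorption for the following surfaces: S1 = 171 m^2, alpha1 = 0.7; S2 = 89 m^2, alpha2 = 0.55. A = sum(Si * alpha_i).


171 * 0.7 = 119.7
89 * 0.55 = 48.95
A_total = 119.7 + 48.95 = 168.65 m^2


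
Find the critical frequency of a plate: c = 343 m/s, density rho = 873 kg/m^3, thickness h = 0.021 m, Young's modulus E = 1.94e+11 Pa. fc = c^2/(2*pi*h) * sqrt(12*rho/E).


12*rho/E = 12*873/1.94e+11 = 5.4e-08
sqrt(12*rho/E) = sqrt(5.4e-08) = 0.000232379
c^2/(2*pi*h) = 343^2/(2*pi*0.021) = 891639
fc = 891639 * 0.000232379 = 207.2 Hz


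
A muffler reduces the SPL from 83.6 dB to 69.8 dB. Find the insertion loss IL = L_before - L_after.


Insertion loss = SPL without muffler - SPL with muffler
IL = 83.6 - 69.8 = 13.8 dB


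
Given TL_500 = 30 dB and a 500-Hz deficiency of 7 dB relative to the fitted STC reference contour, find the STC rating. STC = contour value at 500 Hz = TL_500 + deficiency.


By ASTM E413, STC = value of the fitted reference contour at 500 Hz.
Contour value at 500 Hz = TL_500 + deficiency = 30 + 7 = 37
STC = 37


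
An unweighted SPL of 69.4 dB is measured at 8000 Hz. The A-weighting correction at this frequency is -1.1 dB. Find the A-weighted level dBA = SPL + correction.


A-weighting table: 8000 Hz -> -1.1 dB correction
SPL_A = SPL + correction = 69.4 + (-1.1) = 68.3 dBA


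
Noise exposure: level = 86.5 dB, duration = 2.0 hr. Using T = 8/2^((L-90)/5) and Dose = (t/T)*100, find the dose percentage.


T_allowed = 8 / 2^((86.5 - 90)/5) = 12.996 hr
Dose = 2.0 / 12.996 * 100 = 15.389 %


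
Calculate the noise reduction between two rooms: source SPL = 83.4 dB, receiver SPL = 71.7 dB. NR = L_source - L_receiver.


NR = L_source - L_receiver (difference between source and receiving room levels)
NR = 83.4 - 71.7 = 11.7 dB


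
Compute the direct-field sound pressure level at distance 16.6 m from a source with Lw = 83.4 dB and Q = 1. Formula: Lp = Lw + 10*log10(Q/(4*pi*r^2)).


4*pi*r^2 = 4*pi*16.6^2 = 3462.79 m^2
Q / (4*pi*r^2) = 1 / 3462.79 = 0.000288784
Lp = 83.4 + 10*log10(0.000288784) = 48.006 dB


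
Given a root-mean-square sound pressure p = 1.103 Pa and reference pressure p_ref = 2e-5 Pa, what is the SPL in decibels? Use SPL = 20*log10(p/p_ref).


p / p_ref = 1.103 / 2e-5 = 55150
SPL = 20 * log10(55150) = 94.831 dB


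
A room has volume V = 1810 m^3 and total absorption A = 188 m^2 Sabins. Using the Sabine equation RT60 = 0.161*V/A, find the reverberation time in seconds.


RT60 = 0.161 * 1810 / 188 = 1.5501 s


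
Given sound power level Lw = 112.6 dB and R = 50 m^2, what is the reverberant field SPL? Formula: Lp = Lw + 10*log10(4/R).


4/R = 4/50 = 0.08
Lp = 112.6 + 10*log10(0.08) = 101.63 dB


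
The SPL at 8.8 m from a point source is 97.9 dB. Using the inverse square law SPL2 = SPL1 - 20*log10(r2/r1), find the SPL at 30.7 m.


r2/r1 = 30.7/8.8 = 3.48864
Correction = 20*log10(3.48864) = 10.8531 dB
SPL2 = 97.9 - 10.8531 = 87.047 dB


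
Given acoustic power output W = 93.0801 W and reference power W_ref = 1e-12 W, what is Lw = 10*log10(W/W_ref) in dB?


W / W_ref = 93.0801 / 1e-12 = 9.30801e+13
Lw = 10 * log10(9.30801e+13) = 139.69 dB


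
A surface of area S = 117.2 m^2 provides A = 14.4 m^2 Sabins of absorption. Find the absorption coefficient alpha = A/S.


Absorption coefficient = absorbed power / incident power
alpha = A / S = 14.4 / 117.2 = 0.12287


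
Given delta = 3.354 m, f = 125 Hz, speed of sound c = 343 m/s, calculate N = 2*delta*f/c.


N = 2*delta*f/c = 2*delta/lambda, where lambda = c/f
lambda = 343 / 125 = 2.744 m
N = 2 * 3.354 / 2.744 = 2.4446


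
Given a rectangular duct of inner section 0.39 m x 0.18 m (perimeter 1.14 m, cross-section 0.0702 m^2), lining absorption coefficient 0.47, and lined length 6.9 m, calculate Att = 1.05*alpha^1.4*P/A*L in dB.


alpha^1.4 = 0.47^1.4 = 0.347486
Attenuation rate = 1.05 * alpha^1.4 * P / A
= 1.05 * 0.347486 * 1.14 / 0.0702 = 5.92508 dB/m
Total Att = 5.92508 * 6.9 = 40.883 dB


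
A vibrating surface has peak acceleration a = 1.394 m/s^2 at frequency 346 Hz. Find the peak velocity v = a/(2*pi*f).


omega = 2*pi*f = 2*pi*346 = 2173.98 rad/s
v = a / omega = 1.394 / 2173.98 = 0.00064122 m/s


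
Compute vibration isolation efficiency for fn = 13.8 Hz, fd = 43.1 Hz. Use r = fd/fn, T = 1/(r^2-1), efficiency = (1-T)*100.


r = 43.1 / 13.8 = 3.12319
r^2 - 1 = 3.12319^2 - 1 = 8.75432
T = 1/8.75432 = 0.114229
Efficiency = (1 - 0.114229)*100 = 88.577 %


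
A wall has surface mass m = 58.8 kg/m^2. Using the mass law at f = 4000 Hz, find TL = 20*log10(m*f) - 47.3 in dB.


m * f = 58.8 * 4000 = 235200
20*log10(235200) = 107.429 dB
TL = 107.429 - 47.3 = 60.129 dB


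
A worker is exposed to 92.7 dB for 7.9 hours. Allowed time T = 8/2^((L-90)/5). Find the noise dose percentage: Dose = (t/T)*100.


T_allowed = 8 / 2^((92.7 - 90)/5) = 5.50217 hr
Dose = 7.9 / 5.50217 * 100 = 143.58 %


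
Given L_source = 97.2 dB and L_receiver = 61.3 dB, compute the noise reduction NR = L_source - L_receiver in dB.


NR = L_source - L_receiver (difference between source and receiving room levels)
NR = 97.2 - 61.3 = 35.9 dB


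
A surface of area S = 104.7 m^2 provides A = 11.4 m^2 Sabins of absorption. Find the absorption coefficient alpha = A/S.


Absorption coefficient = absorbed power / incident power
alpha = A / S = 11.4 / 104.7 = 0.10888


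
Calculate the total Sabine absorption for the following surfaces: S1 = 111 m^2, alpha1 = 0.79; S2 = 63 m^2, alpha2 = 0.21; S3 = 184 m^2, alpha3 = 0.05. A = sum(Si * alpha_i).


111 * 0.79 = 87.69
63 * 0.21 = 13.23
184 * 0.05 = 9.2
A_total = 87.69 + 13.23 + 9.2 = 110.12 m^2


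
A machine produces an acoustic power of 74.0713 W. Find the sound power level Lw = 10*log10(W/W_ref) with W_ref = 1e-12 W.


W / W_ref = 74.0713 / 1e-12 = 7.40713e+13
Lw = 10 * log10(7.40713e+13) = 138.7 dB


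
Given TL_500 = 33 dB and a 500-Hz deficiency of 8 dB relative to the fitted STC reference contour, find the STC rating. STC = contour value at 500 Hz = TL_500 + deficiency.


By ASTM E413, STC = value of the fitted reference contour at 500 Hz.
Contour value at 500 Hz = TL_500 + deficiency = 33 + 8 = 41
STC = 41


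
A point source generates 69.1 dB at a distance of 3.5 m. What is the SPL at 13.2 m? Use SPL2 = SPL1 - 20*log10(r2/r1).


r2/r1 = 13.2/3.5 = 3.77143
Correction = 20*log10(3.77143) = 11.5301 dB
SPL2 = 69.1 - 11.5301 = 57.57 dB


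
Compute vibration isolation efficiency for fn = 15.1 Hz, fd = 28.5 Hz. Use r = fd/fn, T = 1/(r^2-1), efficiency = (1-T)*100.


r = 28.5 / 15.1 = 1.88742
r^2 - 1 = 1.88742^2 - 1 = 2.56235
T = 1/2.56235 = 0.390267
Efficiency = (1 - 0.390267)*100 = 60.973 %


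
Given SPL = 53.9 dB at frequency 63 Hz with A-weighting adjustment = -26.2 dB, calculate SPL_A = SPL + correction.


A-weighting table: 63 Hz -> -26.2 dB correction
SPL_A = SPL + correction = 53.9 + (-26.2) = 27.7 dBA


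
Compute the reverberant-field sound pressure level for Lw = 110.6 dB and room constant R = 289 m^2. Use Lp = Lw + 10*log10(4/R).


4/R = 4/289 = 0.0138408
Lp = 110.6 + 10*log10(0.0138408) = 92.012 dB


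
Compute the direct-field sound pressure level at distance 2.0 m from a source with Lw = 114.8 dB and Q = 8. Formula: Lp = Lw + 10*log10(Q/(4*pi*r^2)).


4*pi*r^2 = 4*pi*2.0^2 = 50.2655 m^2
Q / (4*pi*r^2) = 8 / 50.2655 = 0.159155
Lp = 114.8 + 10*log10(0.159155) = 106.82 dB


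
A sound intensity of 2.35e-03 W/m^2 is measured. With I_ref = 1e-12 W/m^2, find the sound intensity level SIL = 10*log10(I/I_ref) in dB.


I / I_ref = 2.35e-03 / 1e-12 = 2.35e+09
SIL = 10 * log10(2.35e+09) = 93.711 dB


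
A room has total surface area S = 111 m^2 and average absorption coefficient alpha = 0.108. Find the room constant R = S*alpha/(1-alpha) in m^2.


R = 111 * 0.108 / (1 - 0.108) = 13.439 m^2


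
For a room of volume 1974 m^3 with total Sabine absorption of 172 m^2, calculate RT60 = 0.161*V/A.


RT60 = 0.161 * 1974 / 172 = 1.8478 s


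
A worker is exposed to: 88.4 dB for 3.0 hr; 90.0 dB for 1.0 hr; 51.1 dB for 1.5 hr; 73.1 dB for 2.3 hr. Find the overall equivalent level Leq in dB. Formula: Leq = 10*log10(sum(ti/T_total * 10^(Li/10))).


T_total = 3.0 + 1.0 + 1.5 + 2.3 = 7.8 hr
(3.0/7.8) * 10^(88.4/10) = 2.66089e+08
(1.0/7.8) * 10^(90.0/10) = 1.28205e+08
(1.5/7.8) * 10^(51.1/10) = 24774
(2.3/7.8) * 10^(73.1/10) = 6.02051e+06
Sum = 2.66089e+08 + 1.28205e+08 + 24774 + 6.02051e+06 = 4.00339e+08
Leq = 10*log10(4.00339e+08) = 86.024 dB


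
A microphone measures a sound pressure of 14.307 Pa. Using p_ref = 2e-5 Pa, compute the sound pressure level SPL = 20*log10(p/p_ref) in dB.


p / p_ref = 14.307 / 2e-5 = 715350
SPL = 20 * log10(715350) = 117.09 dB


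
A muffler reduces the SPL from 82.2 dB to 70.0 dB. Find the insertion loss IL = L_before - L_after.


Insertion loss = SPL without muffler - SPL with muffler
IL = 82.2 - 70.0 = 12.2 dB


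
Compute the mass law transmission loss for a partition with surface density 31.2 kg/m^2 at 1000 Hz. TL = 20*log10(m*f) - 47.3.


m * f = 31.2 * 1000 = 31200
20*log10(31200) = 89.8831 dB
TL = 89.8831 - 47.3 = 42.583 dB


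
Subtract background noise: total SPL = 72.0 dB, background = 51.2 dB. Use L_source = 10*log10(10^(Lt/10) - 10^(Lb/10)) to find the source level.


10^(72.0/10) = 1.58489e+07
10^(51.2/10) = 131826
Difference = 1.58489e+07 - 131826 = 1.57171e+07
L_source = 10*log10(1.57171e+07) = 71.964 dB


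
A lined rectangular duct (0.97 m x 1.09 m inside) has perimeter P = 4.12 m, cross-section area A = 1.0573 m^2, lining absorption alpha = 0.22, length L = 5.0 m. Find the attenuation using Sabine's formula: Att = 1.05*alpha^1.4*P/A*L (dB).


alpha^1.4 = 0.22^1.4 = 0.120058
Attenuation rate = 1.05 * alpha^1.4 * P / A
= 1.05 * 0.120058 * 4.12 / 1.0573 = 0.491224 dB/m
Total Att = 0.491224 * 5.0 = 2.4561 dB


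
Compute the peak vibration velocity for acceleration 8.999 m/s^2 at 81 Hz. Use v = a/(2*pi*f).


omega = 2*pi*f = 2*pi*81 = 508.938 rad/s
v = a / omega = 8.999 / 508.938 = 0.017682 m/s


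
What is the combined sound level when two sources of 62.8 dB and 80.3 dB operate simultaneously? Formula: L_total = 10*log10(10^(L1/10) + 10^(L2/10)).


10^(62.8/10) = 1.90546e+06
10^(80.3/10) = 1.07152e+08
Sum = 1.90546e+06 + 1.07152e+08 = 1.09057e+08
L_total = 10*log10(1.09057e+08) = 80.377 dB


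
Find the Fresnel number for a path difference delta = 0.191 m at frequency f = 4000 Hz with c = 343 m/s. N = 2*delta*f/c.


N = 2*delta*f/c = 2*delta/lambda, where lambda = c/f
lambda = 343 / 4000 = 0.08575 m
N = 2 * 0.191 / 0.08575 = 4.4548


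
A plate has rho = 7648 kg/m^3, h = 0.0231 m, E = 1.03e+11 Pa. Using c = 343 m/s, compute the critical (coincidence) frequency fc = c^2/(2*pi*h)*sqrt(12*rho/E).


12*rho/E = 12*7648/1.03e+11 = 8.91029e-07
sqrt(12*rho/E) = sqrt(8.91029e-07) = 0.000943943
c^2/(2*pi*h) = 343^2/(2*pi*0.0231) = 810581
fc = 810581 * 0.000943943 = 765.14 Hz


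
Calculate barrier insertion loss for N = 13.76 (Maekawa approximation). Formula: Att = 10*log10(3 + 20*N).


3 + 20*N = 3 + 20*13.76 = 278.2
Att = 10*log10(278.2) = 24.444 dB


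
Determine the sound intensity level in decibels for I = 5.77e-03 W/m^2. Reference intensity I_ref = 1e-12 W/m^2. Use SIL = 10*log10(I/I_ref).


I / I_ref = 5.77e-03 / 1e-12 = 5.77e+09
SIL = 10 * log10(5.77e+09) = 97.612 dB


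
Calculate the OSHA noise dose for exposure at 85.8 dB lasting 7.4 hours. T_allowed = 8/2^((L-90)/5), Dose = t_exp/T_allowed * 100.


T_allowed = 8 / 2^((85.8 - 90)/5) = 14.3204 hr
Dose = 7.4 / 14.3204 * 100 = 51.675 %


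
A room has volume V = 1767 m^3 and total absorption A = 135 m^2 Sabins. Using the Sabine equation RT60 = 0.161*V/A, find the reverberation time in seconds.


RT60 = 0.161 * 1767 / 135 = 2.1073 s


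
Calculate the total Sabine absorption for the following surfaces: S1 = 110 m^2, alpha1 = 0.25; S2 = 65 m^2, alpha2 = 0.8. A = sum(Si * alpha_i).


110 * 0.25 = 27.5
65 * 0.8 = 52
A_total = 27.5 + 52 = 79.5 m^2


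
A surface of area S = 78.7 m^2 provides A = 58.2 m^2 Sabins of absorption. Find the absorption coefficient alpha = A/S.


Absorption coefficient = absorbed power / incident power
alpha = A / S = 58.2 / 78.7 = 0.73952


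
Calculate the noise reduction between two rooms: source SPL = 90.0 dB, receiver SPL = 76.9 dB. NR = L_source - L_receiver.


NR = L_source - L_receiver (difference between source and receiving room levels)
NR = 90.0 - 76.9 = 13.1 dB


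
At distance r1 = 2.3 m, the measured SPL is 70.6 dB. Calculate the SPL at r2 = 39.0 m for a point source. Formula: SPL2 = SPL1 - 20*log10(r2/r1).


r2/r1 = 39.0/2.3 = 16.9565
Correction = 20*log10(16.9565) = 24.5867 dB
SPL2 = 70.6 - 24.5867 = 46.013 dB


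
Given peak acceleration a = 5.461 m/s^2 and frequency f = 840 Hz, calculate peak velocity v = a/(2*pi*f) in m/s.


omega = 2*pi*f = 2*pi*840 = 5277.88 rad/s
v = a / omega = 5.461 / 5277.88 = 0.0010347 m/s


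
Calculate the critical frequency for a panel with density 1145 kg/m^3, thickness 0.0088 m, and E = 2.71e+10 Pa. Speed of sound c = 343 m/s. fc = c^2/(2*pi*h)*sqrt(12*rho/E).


12*rho/E = 12*1145/2.71e+10 = 5.07011e-07
sqrt(12*rho/E) = sqrt(5.07011e-07) = 0.000712047
c^2/(2*pi*h) = 343^2/(2*pi*0.0088) = 2.12777e+06
fc = 2.12777e+06 * 0.000712047 = 1515.1 Hz


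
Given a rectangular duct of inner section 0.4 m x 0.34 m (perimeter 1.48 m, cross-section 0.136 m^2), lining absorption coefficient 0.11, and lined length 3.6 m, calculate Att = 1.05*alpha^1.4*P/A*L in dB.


alpha^1.4 = 0.11^1.4 = 0.0454935
Attenuation rate = 1.05 * alpha^1.4 * P / A
= 1.05 * 0.0454935 * 1.48 / 0.136 = 0.51983 dB/m
Total Att = 0.51983 * 3.6 = 1.8714 dB
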